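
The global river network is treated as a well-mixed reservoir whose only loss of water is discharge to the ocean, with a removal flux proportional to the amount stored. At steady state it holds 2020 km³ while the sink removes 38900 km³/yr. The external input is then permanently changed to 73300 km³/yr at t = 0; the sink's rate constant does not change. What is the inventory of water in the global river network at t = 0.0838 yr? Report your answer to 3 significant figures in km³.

3450 km³

The sink rate constant is k = F₀/M₀ = 38900/2020 = 19.26 yr⁻¹.
Solving dM/dt = F₁ − kM with M(0) = M₀ gives M(t) = F₁/k + (M₀ − F₁/k)·e^(−kt).
F₁/k = 73300/19.26 = 3806.3 km³; kt = 19.26 × 0.0838 = 1.614, e^(−kt) = 0.1991.
M(0.0838) = 3806.3 + (2020 − 3806.3) × 0.1991 = 3806.3 − 355.7 = 3450.6 km³.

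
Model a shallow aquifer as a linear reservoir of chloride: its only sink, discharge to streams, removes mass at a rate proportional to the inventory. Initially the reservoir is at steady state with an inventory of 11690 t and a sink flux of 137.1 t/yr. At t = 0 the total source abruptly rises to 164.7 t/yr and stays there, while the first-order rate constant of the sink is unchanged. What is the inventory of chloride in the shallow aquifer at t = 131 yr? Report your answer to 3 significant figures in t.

13500 t

Residence time τ = M₀/F₀ = 85.27 yr. The eventual steady state is M_∞ = M₀·(F₁/F₀) = 11690 × 164.7/137.1 = 14043 t.
The anomaly ΔM(t) = M(t) − M_∞ decays as ΔM₀·e^(−t/τ) with ΔM₀ = 11690 − 14043 = −2353 t.
At t = 131 yr, e^(−t/τ) = e^(−1.536) = 0.2152, so ΔM = −506.4 t and M = 14043 − 506.4 = 13537 t.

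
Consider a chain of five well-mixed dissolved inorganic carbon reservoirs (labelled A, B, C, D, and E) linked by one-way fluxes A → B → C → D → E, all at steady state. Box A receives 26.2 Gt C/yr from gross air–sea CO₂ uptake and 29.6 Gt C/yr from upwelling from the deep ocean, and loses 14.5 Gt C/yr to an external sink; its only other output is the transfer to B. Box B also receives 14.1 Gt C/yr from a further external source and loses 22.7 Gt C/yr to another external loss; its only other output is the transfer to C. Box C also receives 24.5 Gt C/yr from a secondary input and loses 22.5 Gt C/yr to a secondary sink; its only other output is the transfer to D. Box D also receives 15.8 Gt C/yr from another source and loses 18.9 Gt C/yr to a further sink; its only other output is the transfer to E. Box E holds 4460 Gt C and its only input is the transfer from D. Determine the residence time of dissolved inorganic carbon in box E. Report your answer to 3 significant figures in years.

Box A: F(A→B) = (26.2 + 29.6) − 14.5 = 41.300 Gt C/yr.
Box B: F(B→C) = (41.300 + 14.1) − 22.7 = 32.700 Gt C/yr.
Box C: F(C→D) = (32.700 + 24.5) − 22.5 = 34.700 Gt C/yr.
Box D: F(D→E) = (34.700 + 15.8) − 18.9 = 31.600 Gt C/yr.
Box E throughput = its input = 31.600 Gt C/yr; τ = 4460 / 31.600 = 141.1 yr.

141 yr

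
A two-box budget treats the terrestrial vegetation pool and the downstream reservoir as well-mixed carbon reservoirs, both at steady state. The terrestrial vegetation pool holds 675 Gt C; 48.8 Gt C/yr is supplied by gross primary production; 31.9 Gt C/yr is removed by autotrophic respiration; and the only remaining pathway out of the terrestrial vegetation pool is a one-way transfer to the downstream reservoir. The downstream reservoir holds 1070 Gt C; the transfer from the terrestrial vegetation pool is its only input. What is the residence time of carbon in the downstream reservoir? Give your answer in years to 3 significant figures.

63.3 yr

Balance the terrestrial vegetation pool: ΣF_in = 48.800 Gt C/yr.
Transfer to the downstream reservoir = ΣF_in − (31.9) = 16.900 Gt C/yr.
At steady state the output of the downstream reservoir equals its input, 16.900 Gt C/yr.
τ = M / F = 1070 / 16.900 = 63.31 yr.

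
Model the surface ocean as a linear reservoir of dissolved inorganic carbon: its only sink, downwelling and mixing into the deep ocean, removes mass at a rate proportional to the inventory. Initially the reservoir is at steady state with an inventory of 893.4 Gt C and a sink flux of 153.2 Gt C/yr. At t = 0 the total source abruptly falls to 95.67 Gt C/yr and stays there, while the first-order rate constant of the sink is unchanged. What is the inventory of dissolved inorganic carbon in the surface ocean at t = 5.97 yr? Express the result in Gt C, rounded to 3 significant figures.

τ = M₀/F₀ = 893.4/153.2 = 5.832 yr; rate constant k = 1/τ.
New steady state M_∞ = F₁/k = F₁·τ = 95.67 × 5.832 = 557.91 Gt C.
M(t) = M_∞ + (M₀ − M_∞)·e^(−t/τ); t/τ = 5.97/5.832 = 1.024, so e^(−t/τ) = 0.3593.
M(t) = 557.91 + 335.5 × 0.3593 = 678.43 Gt C.

678 Gt C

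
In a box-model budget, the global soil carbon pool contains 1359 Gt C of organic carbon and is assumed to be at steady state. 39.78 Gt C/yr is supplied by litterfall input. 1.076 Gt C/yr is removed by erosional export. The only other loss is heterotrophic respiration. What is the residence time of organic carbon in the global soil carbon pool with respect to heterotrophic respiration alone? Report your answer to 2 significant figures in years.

At steady state ΣF_in = ΣF_out.
ΣF_in = 39.780 Gt C/yr.
Heterotrophic respiration flux = ΣF_in − (1.076) = 39.780 − 1.076 = 38.70 Gt C/yr.
τ = M / F = 1359 / 38.70 = 35.11 yr.

35 yr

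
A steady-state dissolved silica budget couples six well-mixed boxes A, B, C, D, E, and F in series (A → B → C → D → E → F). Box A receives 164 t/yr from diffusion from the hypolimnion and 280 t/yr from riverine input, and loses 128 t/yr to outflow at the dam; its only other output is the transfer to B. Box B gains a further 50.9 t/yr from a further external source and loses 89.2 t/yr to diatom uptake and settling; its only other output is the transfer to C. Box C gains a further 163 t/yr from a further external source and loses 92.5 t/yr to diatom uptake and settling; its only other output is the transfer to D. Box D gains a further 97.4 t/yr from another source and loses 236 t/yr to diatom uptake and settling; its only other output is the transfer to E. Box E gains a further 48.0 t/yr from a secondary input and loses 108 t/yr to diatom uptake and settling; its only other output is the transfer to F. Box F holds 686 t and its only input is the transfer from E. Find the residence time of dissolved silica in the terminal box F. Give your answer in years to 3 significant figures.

4.59 yr

Box A: F(A→B) = (164 + 280) − 128 = 316.00 t/yr.
Box B: F(B→C) = (316.00 + 50.9) − 89.2 = 277.70 t/yr.
Box C: F(C→D) = (277.70 + 163) − 92.5 = 348.20 t/yr.
Box D: F(D→E) = (348.20 + 97.4) − 236 = 209.60 t/yr.
Box E: F(E→F) = (209.60 + 48.0) − 108 = 149.60 t/yr.
Box F throughput = its input = 149.60 t/yr; τ = 686 / 149.60 = 4.586 yr.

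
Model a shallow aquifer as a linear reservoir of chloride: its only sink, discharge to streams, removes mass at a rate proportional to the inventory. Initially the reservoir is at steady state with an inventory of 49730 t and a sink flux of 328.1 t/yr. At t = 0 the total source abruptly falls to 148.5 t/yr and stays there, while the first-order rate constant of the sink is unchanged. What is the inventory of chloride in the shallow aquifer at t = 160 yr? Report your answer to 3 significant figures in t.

Residence time τ = M₀/F₀ = 151.6 yr. The eventual steady state is M_∞ = M₀·(F₁/F₀) = 49730 × 148.5/328.1 = 22508 t.
The anomaly ΔM(t) = M(t) − M_∞ decays as ΔM₀·e^(−t/τ) with ΔM₀ = 49730 − 22508 = 27220 t.
At t = 160 yr, e^(−t/τ) = e^(−1.056) = 0.3480, so ΔM = 9473 t and M = 22508 + 9473 = 31981 t.

32000 t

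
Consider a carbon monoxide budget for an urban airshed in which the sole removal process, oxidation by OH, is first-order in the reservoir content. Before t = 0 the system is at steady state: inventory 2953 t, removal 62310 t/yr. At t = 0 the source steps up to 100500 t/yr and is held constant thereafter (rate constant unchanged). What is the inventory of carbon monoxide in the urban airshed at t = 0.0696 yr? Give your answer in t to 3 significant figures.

4350 t

Residence time τ = M₀/F₀ = 0.04739 yr. The eventual steady state is M_∞ = M₀·(F₁/F₀) = 2953 × 100500/62310 = 4762.9 t.
The anomaly ΔM(t) = M(t) − M_∞ decays as ΔM₀·e^(−t/τ) with ΔM₀ = 2953 − 4762.9 = −1810 t.
At t = 0.0696 yr, e^(−t/τ) = e^(−1.469) = 0.2302, so ΔM = −416.7 t and M = 4762.9 − 416.7 = 4346.2 t.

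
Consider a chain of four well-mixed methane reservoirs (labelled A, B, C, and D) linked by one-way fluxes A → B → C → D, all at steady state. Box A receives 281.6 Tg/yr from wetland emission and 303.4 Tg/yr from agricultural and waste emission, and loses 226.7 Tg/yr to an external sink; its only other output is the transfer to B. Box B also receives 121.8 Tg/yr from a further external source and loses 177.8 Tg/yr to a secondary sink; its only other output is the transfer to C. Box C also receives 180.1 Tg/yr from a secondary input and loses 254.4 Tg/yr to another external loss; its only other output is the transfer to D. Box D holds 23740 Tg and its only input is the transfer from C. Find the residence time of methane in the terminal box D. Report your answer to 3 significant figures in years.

104 yr

Box A: F(A→B) = (281.6 + 303.4) − 226.7 = 358.30 Tg/yr.
Box B: F(B→C) = (358.30 + 121.8) − 177.8 = 302.30 Tg/yr.
Box C: F(C→D) = (302.30 + 180.1) − 254.4 = 228.00 Tg/yr.
Box D throughput = its input = 228.00 Tg/yr; τ = 23740 / 228.00 = 104.1 yr.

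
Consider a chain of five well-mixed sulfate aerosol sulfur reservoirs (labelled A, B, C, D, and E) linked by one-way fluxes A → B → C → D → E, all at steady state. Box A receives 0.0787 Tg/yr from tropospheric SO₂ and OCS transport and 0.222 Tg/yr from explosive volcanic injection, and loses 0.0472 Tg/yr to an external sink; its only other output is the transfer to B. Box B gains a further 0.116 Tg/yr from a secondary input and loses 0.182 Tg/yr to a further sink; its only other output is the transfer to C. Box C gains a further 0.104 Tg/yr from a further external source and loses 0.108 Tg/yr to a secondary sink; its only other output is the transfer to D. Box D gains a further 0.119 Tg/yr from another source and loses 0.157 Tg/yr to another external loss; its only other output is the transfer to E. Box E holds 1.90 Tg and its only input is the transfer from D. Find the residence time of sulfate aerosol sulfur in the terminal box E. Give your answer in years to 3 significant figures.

Box A: F(A→B) = (0.0787 + 0.222) − 0.0472 = 0.25350 Tg/yr.
Box B: F(B→C) = (0.25350 + 0.116) − 0.182 = 0.18750 Tg/yr.
Box C: F(C→D) = (0.18750 + 0.104) − 0.108 = 0.18350 Tg/yr.
Box D: F(D→E) = (0.18350 + 0.119) − 0.157 = 0.14550 Tg/yr.
Box E throughput = its input = 0.14550 Tg/yr; τ = 1.90 / 0.14550 = 13.06 yr.

13.1 yr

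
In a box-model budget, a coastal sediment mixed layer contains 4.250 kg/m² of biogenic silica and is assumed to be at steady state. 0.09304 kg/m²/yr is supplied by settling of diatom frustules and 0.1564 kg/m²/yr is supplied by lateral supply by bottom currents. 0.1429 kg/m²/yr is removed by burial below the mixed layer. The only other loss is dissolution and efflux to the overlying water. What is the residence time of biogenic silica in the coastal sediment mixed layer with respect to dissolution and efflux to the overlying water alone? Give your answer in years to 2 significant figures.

40 yr

At steady state ΣF_in = ΣF_out.
ΣF_in = 0.09304 + 0.1564 = 0.24944 kg/m²/yr.
Dissolution and efflux to the overlying water flux = ΣF_in − (0.1429) = 0.24944 − 0.1429 = 0.1065 kg/m²/yr.
τ = M / F = 4.250 / 0.1065 = 39.89 yr.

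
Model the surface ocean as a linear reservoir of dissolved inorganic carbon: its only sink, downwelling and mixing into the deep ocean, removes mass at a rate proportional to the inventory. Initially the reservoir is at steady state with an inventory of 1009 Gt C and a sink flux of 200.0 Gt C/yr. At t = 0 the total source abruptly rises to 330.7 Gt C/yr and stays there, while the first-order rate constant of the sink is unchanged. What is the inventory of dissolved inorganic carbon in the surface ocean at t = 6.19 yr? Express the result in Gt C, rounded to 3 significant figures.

τ = M₀/F₀ = 1009/200.0 = 5.045 yr; rate constant k = 1/τ.
New steady state M_∞ = F₁/k = F₁·τ = 330.7 × 5.045 = 1668.4 Gt C.
M(t) = M_∞ + (M₀ − M_∞)·e^(−t/τ); t/τ = 6.19/5.045 = 1.227, so e^(−t/τ) = 0.2932.
M(t) = 1668.4 − 659.4 × 0.2932 = 1475.1 Gt C.

1480 Gt C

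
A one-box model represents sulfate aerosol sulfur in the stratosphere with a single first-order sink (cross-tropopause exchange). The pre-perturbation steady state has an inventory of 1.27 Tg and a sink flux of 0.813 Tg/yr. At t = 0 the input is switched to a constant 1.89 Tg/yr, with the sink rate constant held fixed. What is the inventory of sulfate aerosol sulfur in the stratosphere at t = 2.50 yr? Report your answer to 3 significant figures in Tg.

τ = M₀/F₀ = 1.27/0.813 = 1.562 yr; rate constant k = 1/τ.
New steady state M_∞ = F₁/k = F₁·τ = 1.89 × 1.562 = 2.9524 Tg.
M(t) = M_∞ + (M₀ − M_∞)·e^(−t/τ); t/τ = 2.50/1.562 = 1.600, so e^(−t/τ) = 0.2018.
M(t) = 2.9524 − 1.682 × 0.2018 = 2.6129 Tg.

2.61 Tg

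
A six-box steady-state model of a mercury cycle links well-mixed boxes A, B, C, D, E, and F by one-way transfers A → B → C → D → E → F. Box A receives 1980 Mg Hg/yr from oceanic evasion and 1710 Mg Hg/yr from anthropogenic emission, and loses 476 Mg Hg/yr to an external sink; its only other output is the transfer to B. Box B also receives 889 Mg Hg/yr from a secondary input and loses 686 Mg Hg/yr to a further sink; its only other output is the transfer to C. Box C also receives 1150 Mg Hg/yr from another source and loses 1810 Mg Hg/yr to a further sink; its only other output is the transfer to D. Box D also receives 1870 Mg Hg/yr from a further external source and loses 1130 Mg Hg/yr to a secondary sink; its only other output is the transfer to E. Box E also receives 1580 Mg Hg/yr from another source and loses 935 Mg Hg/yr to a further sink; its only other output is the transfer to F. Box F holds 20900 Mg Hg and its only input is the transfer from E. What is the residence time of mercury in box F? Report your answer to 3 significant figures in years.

5.05 yr

Box A: F(A→B) = (1980 + 1710) − 476 = 3214.0 Mg Hg/yr.
Box B: F(B→C) = (3214.0 + 889) − 686 = 3417.0 Mg Hg/yr.
Box C: F(C→D) = (3417.0 + 1150) − 1810 = 2757.0 Mg Hg/yr.
Box D: F(D→E) = (2757.0 + 1870) − 1130 = 3497.0 Mg Hg/yr.
Box E: F(E→F) = (3497.0 + 1580) − 935 = 4142.0 Mg Hg/yr.
Box F throughput = its input = 4142.0 Mg Hg/yr; τ = 20900 / 4142.0 = 5.046 yr.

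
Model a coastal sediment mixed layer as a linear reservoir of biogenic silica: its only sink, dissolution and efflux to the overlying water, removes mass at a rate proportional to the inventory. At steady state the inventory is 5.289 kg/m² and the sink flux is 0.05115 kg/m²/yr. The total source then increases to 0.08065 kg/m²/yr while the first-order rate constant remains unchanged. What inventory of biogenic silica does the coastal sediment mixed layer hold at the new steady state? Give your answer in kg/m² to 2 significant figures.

Rate constant k = F/M = 0.05115 / 5.289 = 0.009671 yr⁻¹.
At the new steady state, source = k·M_new ⇒ M_new = 0.08065 / 0.009671 = 8.339 kg/m².
(Equivalently M_new = M × F_new/F_old = 5.289 × 0.08065/0.05115.)

8.3 kg/m²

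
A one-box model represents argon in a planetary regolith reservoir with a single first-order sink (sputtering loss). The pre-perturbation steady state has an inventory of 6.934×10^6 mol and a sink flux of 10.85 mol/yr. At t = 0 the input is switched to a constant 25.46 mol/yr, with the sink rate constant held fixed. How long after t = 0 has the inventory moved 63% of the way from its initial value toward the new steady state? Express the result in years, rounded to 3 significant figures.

τ = M₀/F₀ = 6.934×10^6/10.85 = 639100 yr.
The remaining gap fraction is e^(−t/τ); 63% covered ⇒ e^(−t/τ) = 0.370.
t = −τ ln(0.370) = 639100 × 0.9943 = 635400 yr.

635000 yr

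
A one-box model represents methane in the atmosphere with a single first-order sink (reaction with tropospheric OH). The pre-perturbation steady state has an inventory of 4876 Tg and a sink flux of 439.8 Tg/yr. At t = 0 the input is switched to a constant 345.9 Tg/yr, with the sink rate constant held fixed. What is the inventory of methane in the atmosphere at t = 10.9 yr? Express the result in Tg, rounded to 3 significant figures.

Residence time τ = M₀/F₀ = 11.09 yr. The eventual steady state is M_∞ = M₀·(F₁/F₀) = 4876 × 345.9/439.8 = 3834.9 Tg.
The anomaly ΔM(t) = M(t) − M_∞ decays as ΔM₀·e^(−t/τ) with ΔM₀ = 4876 − 3834.9 = 1041 Tg.
At t = 10.9 yr, e^(−t/τ) = e^(−0.9831) = 0.3741, so ΔM = 389.5 Tg and M = 3834.9 + 389.5 = 4224.4 Tg.

4220 Tg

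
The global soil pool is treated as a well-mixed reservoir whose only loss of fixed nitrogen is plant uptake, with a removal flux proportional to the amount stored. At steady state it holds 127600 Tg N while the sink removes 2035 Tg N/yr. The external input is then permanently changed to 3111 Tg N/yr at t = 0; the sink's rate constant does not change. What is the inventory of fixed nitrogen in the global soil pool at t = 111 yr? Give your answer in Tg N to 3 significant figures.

The sink rate constant is k = F₀/M₀ = 2035/127600 = 0.01595 yr⁻¹.
Solving dM/dt = F₁ − kM with M(0) = M₀ gives M(t) = F₁/k + (M₀ − F₁/k)·e^(−kt).
F₁/k = 3111/0.01595 = 195070 Tg N; kt = 0.01595 × 111 = 1.770, e^(−kt) = 0.1703.
M(111) = 195070 + (127600 − 195070) × 0.1703 = 195070 − 11490 = 183580 Tg N.

184000 Tg N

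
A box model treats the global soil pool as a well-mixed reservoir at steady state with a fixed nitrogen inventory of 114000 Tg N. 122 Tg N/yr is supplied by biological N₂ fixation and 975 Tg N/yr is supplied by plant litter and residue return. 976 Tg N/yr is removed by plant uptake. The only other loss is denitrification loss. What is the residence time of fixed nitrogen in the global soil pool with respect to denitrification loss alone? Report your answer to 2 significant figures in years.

At steady state ΣF_in = ΣF_out.
ΣF_in = 122 + 975 = 1097.0 Tg N/yr.
Denitrification loss flux = ΣF_in − (976) = 1097.0 − 976.0 = 121.0 Tg N/yr.
τ = M / F = 114000 / 121.0 = 942.1 yr.

940 yr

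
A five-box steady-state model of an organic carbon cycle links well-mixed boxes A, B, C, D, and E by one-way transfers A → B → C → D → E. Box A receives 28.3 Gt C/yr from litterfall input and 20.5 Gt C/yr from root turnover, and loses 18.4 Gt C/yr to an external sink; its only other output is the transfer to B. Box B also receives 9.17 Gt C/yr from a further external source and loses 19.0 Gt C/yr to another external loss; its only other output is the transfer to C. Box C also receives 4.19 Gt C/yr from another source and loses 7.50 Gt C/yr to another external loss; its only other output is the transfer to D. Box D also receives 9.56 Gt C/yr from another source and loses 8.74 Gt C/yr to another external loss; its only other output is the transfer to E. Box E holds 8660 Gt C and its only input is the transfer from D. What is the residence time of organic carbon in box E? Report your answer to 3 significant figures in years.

479 yr

Box A: F(A→B) = (28.3 + 20.5) − 18.4 = 30.400 Gt C/yr.
Box B: F(B→C) = (30.400 + 9.17) − 19.0 = 20.570 Gt C/yr.
Box C: F(C→D) = (20.570 + 4.19) − 7.50 = 17.260 Gt C/yr.
Box D: F(D→E) = (17.260 + 9.56) − 8.74 = 18.080 Gt C/yr.
Box E throughput = its input = 18.080 Gt C/yr; τ = 8660 / 18.080 = 479.0 yr.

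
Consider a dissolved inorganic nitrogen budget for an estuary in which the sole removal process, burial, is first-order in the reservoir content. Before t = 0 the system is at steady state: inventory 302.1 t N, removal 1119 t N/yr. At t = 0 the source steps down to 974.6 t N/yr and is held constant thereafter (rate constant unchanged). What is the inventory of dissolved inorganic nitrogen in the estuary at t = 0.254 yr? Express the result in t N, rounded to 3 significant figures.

The sink rate constant is k = F₀/M₀ = 1119/302.1 = 3.704 yr⁻¹.
Solving dM/dt = F₁ − kM with M(0) = M₀ gives M(t) = F₁/k + (M₀ − F₁/k)·e^(−kt).
F₁/k = 974.6/3.704 = 263.12 t N; kt = 3.704 × 0.254 = 0.9408, e^(−kt) = 0.3903.
M(0.254) = 263.12 + (302.1 − 263.12) × 0.3903 = 263.12 + 15.22 = 278.33 t N.

278 t N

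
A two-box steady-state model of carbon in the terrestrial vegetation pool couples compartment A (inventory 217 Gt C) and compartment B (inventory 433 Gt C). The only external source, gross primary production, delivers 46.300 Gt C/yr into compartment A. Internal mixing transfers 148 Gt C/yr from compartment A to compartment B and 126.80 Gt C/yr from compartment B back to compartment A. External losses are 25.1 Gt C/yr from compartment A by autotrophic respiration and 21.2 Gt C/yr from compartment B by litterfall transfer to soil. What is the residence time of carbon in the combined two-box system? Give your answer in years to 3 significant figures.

Residence time in the combined system uses the total inventory and the total *external* removal — internal exchanges between the two boxes cancel.
M_total = 217 + 433 = 650.00 Gt C.
ΣF_external_out = 25.1 + 21.2 = 46.300 Gt C/yr.
τ = M_total / ΣF_ext = 650.00 / 46.300 = 14.04 yr.

14.0 yr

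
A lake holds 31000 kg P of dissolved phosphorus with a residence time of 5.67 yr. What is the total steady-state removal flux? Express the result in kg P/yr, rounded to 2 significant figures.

5500 kg P/yr

F = M / τ = 31000 / 5.67 = 5467 kg P/yr.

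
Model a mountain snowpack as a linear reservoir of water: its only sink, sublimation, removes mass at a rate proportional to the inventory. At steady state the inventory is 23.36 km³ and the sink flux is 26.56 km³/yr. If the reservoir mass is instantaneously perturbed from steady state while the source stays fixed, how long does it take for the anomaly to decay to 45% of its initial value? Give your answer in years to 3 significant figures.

0.702 yr

For a linear reservoir the anomaly decays as exp(−t/τ) with τ = M/F = 23.36/26.56 = 0.8795 yr.
exp(−t/τ) = 0.45 ⇒ t = −τ ln(0.45) = 0.8795 × 0.7985 = 0.7023 yr.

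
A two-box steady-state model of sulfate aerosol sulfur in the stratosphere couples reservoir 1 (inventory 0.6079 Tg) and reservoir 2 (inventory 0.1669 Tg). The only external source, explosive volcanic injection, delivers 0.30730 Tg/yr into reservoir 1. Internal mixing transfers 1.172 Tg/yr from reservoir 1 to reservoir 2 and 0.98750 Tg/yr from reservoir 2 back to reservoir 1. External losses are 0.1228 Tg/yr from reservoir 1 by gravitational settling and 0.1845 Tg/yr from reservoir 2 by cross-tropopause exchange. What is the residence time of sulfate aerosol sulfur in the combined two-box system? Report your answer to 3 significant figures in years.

Residence time in the combined system uses the total inventory and the total *external* removal — internal exchanges between the two boxes cancel.
M_total = 0.6079 + 0.1669 = 0.77480 Tg.
ΣF_external_out = 0.1228 + 0.1845 = 0.30730 Tg/yr.
τ = M_total / ΣF_ext = 0.77480 / 0.30730 = 2.521 yr.

2.52 yr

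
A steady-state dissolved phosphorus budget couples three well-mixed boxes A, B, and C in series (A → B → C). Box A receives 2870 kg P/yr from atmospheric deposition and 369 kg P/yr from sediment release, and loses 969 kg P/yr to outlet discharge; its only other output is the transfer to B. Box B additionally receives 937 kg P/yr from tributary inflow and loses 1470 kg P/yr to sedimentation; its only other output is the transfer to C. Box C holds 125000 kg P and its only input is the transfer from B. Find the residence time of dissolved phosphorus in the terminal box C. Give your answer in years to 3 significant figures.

72.0 yr

Box A: F(A→B) = (2870 + 369) − 969 = 2270.0 kg P/yr.
Box B: F(B→C) = (2270.0 + 937) − 1470 = 1737.0 kg P/yr.
Box C throughput = its input = 1737.0 kg P/yr; τ = 125000 / 1737.0 = 71.96 yr.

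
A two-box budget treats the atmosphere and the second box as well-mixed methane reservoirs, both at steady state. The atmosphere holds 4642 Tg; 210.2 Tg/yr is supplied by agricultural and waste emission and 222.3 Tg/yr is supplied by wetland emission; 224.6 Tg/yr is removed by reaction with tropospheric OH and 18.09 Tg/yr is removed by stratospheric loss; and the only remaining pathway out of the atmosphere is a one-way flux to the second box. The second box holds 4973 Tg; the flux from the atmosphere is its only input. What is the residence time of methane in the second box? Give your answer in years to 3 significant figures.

Balance the atmosphere: ΣF_in = 210.2 + 222.3 = 432.50 Tg/yr.
Flux to the second box = ΣF_in − (224.6 + 18.09) = 189.81 Tg/yr.
At steady state the output of the second box equals its input, 189.81 Tg/yr.
τ = M / F = 4973 / 189.81 = 26.20 yr.

26.2 yr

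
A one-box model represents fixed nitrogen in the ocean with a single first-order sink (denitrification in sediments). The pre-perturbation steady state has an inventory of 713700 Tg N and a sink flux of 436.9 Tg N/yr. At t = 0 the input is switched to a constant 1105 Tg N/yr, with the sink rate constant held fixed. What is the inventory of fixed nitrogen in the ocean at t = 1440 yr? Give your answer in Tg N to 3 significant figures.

The sink rate constant is k = F₀/M₀ = 436.9/713700 = 0.0006122 yr⁻¹.
Solving dM/dt = F₁ − kM with M(0) = M₀ gives M(t) = F₁/k + (M₀ − F₁/k)·e^(−kt).
F₁/k = 1105/0.0006122 = 1.8051×10^6 Tg N; kt = 0.0006122 × 1440 = 0.8815, e^(−kt) = 0.4142.
M(1440) = 1.8051×10^6 + (713700 − 1.8051×10^6) × 0.4142 = 1.8051×10^6 − 452000 = 1.3531×10^6 Tg N.

1.35×10^6 Tg N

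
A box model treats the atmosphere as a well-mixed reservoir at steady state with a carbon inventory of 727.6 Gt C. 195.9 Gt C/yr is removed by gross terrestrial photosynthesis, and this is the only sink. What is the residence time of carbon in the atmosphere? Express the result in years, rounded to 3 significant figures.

τ = M / F = 727.6 / 195.9 = 3.714 yr.

3.71 yr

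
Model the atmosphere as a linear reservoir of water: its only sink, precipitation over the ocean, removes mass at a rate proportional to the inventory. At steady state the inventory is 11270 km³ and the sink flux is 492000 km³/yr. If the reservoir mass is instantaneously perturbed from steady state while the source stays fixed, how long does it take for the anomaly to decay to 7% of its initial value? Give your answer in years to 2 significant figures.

For a linear reservoir the anomaly decays as exp(−t/τ) with τ = M/F = 11270/492000 = 0.02291 yr.
exp(−t/τ) = 0.07 ⇒ t = −τ ln(0.07) = 0.02291 × 2.659 = 0.06091 yr.

0.061 yr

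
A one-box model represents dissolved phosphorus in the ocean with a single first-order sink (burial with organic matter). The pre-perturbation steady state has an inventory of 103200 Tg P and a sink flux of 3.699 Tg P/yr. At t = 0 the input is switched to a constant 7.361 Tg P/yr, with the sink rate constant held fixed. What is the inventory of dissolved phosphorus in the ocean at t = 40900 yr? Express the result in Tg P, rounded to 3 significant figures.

182000 Tg P

The sink rate constant is k = F₀/M₀ = 3.699/103200 = 3.584×10^-5 yr⁻¹.
Solving dM/dt = F₁ − kM with M(0) = M₀ gives M(t) = F₁/k + (M₀ − F₁/k)·e^(−kt).
F₁/k = 7.361/3.584×10^-5 = 205370 Tg P; kt = 3.584×10^-5 × 40900 = 1.466, e^(−kt) = 0.2309.
M(40900) = 205370 + (103200 − 205370) × 0.2309 = 205370 − 23590 = 181780 Tg P.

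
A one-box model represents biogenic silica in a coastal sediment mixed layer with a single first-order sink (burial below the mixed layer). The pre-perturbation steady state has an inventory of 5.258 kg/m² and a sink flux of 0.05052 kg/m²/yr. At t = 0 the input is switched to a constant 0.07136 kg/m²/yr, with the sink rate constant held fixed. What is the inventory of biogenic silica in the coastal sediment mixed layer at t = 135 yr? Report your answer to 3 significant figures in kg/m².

6.83 kg/m²

The sink rate constant is k = F₀/M₀ = 0.05052/5.258 = 0.009608 yr⁻¹.
Solving dM/dt = F₁ − kM with M(0) = M₀ gives M(t) = F₁/k + (M₀ − F₁/k)·e^(−kt).
F₁/k = 0.07136/0.009608 = 7.4270 kg/m²; kt = 0.009608 × 135 = 1.297, e^(−kt) = 0.2733.
M(135) = 7.4270 + (5.258 − 7.4270) × 0.2733 = 7.4270 − 0.5928 = 6.8342 kg/m².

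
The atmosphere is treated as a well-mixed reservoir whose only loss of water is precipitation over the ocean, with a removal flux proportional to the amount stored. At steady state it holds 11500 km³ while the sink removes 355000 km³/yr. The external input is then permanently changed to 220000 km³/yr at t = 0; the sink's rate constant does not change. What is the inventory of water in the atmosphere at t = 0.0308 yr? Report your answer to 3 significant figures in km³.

8820 km³

The sink rate constant is k = F₀/M₀ = 355000/11500 = 30.87 yr⁻¹.
Solving dM/dt = F₁ − kM with M(0) = M₀ gives M(t) = F₁/k + (M₀ − F₁/k)·e^(−kt).
F₁/k = 220000/30.87 = 7126.8 km³; kt = 30.87 × 0.0308 = 0.9508, e^(−kt) = 0.3864.
M(0.0308) = 7126.8 + (11500 − 7126.8) × 0.3864 = 7126.8 + 1690 = 8816.7 km³.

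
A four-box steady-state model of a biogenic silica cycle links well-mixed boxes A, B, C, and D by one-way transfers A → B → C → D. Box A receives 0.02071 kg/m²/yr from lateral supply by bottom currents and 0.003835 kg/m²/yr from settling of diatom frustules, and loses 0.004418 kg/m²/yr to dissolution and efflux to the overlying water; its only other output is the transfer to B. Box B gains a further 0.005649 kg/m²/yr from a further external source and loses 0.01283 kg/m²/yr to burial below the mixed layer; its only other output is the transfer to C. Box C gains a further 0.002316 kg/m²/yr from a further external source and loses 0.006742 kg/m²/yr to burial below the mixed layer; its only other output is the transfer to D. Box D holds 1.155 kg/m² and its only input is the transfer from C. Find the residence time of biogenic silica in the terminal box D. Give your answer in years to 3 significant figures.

136 yr

Box A: F(A→B) = (0.02071 + 0.003835) − 0.004418 = 0.020127 kg/m²/yr.
Box B: F(B→C) = (0.020127 + 0.005649) − 0.01283 = 0.012946 kg/m²/yr.
Box C: F(C→D) = (0.012946 + 0.002316) − 0.006742 = 0.0085200 kg/m²/yr.
Box D throughput = its input = 0.0085200 kg/m²/yr; τ = 1.155 / 0.0085200 = 135.6 yr.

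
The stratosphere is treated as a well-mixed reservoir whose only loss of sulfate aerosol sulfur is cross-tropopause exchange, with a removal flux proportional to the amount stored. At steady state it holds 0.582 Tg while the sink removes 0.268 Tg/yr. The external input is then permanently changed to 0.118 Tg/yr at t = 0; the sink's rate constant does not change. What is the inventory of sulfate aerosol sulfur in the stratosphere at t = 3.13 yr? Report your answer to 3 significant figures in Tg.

τ = M₀/F₀ = 0.582/0.268 = 2.172 yr; rate constant k = 1/τ.
New steady state M_∞ = F₁/k = F₁·τ = 0.118 × 2.172 = 0.25625 Tg.
M(t) = M_∞ + (M₀ − M_∞)·e^(−t/τ); t/τ = 3.13/2.172 = 1.441, so e^(−t/τ) = 0.2366.
M(t) = 0.25625 + 0.3257 × 0.2366 = 0.33333 Tg.

0.333 Tg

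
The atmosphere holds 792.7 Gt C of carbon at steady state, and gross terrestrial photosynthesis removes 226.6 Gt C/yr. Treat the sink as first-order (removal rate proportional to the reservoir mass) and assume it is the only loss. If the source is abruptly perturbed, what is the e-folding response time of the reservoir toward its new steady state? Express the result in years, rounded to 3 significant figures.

3.50 yr

For a linear reservoir the response time equals the residence time τ = M/F.
τ = 792.7 / 226.6 = 3.498 yr.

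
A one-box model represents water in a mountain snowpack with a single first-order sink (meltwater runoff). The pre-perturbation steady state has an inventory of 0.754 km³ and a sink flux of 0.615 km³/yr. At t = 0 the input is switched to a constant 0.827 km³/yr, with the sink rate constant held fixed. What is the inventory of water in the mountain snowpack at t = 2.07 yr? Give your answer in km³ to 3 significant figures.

0.966 km³

τ = M₀/F₀ = 0.754/0.615 = 1.226 yr; rate constant k = 1/τ.
New steady state M_∞ = F₁/k = F₁·τ = 0.827 × 1.226 = 1.0139 km³.
M(t) = M_∞ + (M₀ − M_∞)·e^(−t/τ); t/τ = 2.07/1.226 = 1.688, so e^(−t/τ) = 0.1848.
M(t) = 1.0139 − 0.2599 × 0.1848 = 0.96588 km³.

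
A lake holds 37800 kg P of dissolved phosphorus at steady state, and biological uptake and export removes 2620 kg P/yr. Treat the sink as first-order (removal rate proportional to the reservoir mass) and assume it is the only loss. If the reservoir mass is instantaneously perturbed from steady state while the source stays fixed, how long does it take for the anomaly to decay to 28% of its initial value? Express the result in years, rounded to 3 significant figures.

For a linear reservoir the anomaly decays as exp(−t/τ) with τ = M/F = 37800/2620 = 14.43 yr.
exp(−t/τ) = 0.28 ⇒ t = −τ ln(0.28) = 14.43 × 1.273 = 18.37 yr.

18.4 yr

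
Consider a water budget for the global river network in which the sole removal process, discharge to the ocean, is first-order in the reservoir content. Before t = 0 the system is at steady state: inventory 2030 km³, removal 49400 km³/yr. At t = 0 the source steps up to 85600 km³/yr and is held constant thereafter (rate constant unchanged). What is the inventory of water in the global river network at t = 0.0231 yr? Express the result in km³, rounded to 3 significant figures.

Residence time τ = M₀/F₀ = 0.04109 yr. The eventual steady state is M_∞ = M₀·(F₁/F₀) = 2030 × 85600/49400 = 3517.6 km³.
The anomaly ΔM(t) = M(t) − M_∞ decays as ΔM₀·e^(−t/τ) with ΔM₀ = 2030 − 3517.6 = −1488 km³.
At t = 0.0231 yr, e^(−t/τ) = e^(−0.5621) = 0.5700, so ΔM = −847.9 km³ and M = 3517.6 − 847.9 = 2669.7 km³.

2670 km³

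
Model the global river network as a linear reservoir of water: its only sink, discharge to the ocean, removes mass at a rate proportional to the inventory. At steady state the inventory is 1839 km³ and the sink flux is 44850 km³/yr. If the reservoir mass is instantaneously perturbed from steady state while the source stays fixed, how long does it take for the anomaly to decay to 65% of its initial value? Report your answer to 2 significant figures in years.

0.018 yr

For a linear reservoir the anomaly decays as exp(−t/τ) with τ = M/F = 1839/44850 = 0.04100 yr.
exp(−t/τ) = 0.65 ⇒ t = −τ ln(0.65) = 0.04100 × 0.4308 = 0.01766 yr.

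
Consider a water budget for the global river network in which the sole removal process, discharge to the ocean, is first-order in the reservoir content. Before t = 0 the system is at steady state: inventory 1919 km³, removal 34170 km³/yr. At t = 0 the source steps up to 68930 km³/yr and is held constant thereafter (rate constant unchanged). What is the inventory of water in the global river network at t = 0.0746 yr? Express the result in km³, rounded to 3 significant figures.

3350 km³

τ = M₀/F₀ = 1919/34170 = 0.05616 yr; rate constant k = 1/τ.
New steady state M_∞ = F₁/k = F₁·τ = 68930 × 0.05616 = 3871.1 km³.
M(t) = M_∞ + (M₀ − M_∞)·e^(−t/τ); t/τ = 0.0746/0.05616 = 1.328, so e^(−t/τ) = 0.2649.
M(t) = 3871.1 − 1952 × 0.2649 = 3354.0 km³.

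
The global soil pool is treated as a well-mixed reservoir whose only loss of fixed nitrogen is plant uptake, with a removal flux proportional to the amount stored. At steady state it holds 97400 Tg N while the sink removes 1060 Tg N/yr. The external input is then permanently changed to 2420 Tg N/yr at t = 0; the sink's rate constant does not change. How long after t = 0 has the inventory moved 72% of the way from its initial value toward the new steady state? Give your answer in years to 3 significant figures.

117 yr

τ = M₀/F₀ = 97400/1060 = 91.89 yr.
The remaining gap fraction is e^(−t/τ); 72% covered ⇒ e^(−t/τ) = 0.280.
t = −τ ln(0.280) = 91.89 × 1.273 = 117.0 yr.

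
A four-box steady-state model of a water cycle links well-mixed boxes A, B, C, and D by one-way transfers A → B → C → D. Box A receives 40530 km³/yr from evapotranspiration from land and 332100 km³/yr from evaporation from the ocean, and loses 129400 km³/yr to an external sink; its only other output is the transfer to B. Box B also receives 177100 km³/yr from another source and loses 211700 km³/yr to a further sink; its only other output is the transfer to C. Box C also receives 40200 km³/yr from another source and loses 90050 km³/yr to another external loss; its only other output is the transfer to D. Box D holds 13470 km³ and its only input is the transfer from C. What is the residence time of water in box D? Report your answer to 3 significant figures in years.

Box A: F(A→B) = (40530 + 332100) − 129400 = 243230 km³/yr.
Box B: F(B→C) = (243230 + 177100) − 211700 = 208630 km³/yr.
Box C: F(C→D) = (208630 + 40200) − 90050 = 158780 km³/yr.
Box D throughput = its input = 158780 km³/yr; τ = 13470 / 158780 = 0.08483 yr.

0.0848 yr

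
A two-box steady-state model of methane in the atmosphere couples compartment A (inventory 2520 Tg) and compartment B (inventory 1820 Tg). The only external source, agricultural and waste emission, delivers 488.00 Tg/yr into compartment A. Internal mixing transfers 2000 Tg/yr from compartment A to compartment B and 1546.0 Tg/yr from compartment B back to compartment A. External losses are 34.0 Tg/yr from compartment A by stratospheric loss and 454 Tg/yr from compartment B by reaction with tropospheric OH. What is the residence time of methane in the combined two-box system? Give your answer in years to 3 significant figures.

For the system as a whole, the A↔B exchange is internal and contributes nothing to the throughput; only the external sinks remove mass.
M_total = 2520 + 1820 = 4340.0 Tg.
ΣF_external_out = 34.0 + 454 = 488.00 Tg/yr.
τ = M_total / ΣF_ext = 4340.0 / 488.00 = 8.893 yr.

8.89 yr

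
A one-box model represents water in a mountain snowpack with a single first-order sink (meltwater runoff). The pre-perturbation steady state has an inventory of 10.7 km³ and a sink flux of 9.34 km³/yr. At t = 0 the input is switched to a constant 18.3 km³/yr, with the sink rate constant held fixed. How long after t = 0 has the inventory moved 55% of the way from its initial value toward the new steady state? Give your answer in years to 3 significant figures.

τ = M₀/F₀ = 10.7/9.34 = 1.146 yr.
The remaining gap fraction is e^(−t/τ); 55% covered ⇒ e^(−t/τ) = 0.450.
t = −τ ln(0.450) = 1.146 × 0.7985 = 0.9148 yr.

0.915 yr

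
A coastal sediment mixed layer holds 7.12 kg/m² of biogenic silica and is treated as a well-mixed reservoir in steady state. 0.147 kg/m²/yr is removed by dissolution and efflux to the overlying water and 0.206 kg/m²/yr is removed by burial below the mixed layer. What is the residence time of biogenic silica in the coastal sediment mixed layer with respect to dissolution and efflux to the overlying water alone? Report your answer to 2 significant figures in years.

48 yr

Residence time with respect to a single sink: τ = M / F_sink.
τ = 7.12 / 0.147 = 48.44 yr.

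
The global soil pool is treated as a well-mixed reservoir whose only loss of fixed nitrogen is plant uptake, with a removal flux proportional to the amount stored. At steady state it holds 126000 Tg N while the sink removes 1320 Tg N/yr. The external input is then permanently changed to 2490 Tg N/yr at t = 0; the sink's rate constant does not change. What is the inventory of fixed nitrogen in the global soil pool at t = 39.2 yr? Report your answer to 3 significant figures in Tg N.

164000 Tg N

Residence time τ = M₀/F₀ = 95.45 yr. The eventual steady state is M_∞ = M₀·(F₁/F₀) = 126000 × 2490/1320 = 237680 Tg N.
The anomaly ΔM(t) = M(t) − M_∞ decays as ΔM₀·e^(−t/τ) with ΔM₀ = 126000 − 237680 = −111700 Tg N.
At t = 39.2 yr, e^(−t/τ) = e^(−0.4107) = 0.6632, so ΔM = −74070 Tg N and M = 237680 − 74070 = 163610 Tg N.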